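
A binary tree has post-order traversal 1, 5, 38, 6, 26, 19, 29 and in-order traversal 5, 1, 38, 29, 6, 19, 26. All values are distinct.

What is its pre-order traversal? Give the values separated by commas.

The last element of post-order is the root; it splits in-order into left and right subtrees.
Root 29: left subtree has 3 nodes {5, 1, 38}, right has 3 {6, 19, 26}.
  Root 38: left subtree has 2 nodes {5, 1}, right has 0 { }.
    Root 5: left subtree has 0 nodes { }, right has 1 {1}.
  Root 19: left subtree has 1 node {6}, right has 1 {26}.

29, 38, 5, 1, 19, 6, 26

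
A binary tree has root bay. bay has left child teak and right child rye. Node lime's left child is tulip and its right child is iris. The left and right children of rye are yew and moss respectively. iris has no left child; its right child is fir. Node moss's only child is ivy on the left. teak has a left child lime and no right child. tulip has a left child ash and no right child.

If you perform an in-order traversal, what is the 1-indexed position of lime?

In-order visits the left subtree, then the node, then the right subtree.
At bay: go left to teak.
  At teak: go left to lime.
    At lime: go left to tulip.
      At tulip: go left to ash.
        ash is a leaf — visit ash.
      Visit tulip.
      At tulip: no right child.
    Visit lime.
    At lime: go right to iris.
      At iris: no left child.
      Visit iris.
      At iris: go right to fir.
        fir is a leaf — visit fir.
  Visit teak.
  At teak: no right child.
Visit bay.
At bay: go right to rye.
  At rye: go left to yew.
    yew is a leaf — visit yew.
  Visit rye.
  At rye: go right to moss.
    At moss: go left to ivy.
      ivy is a leaf — visit ivy.
    Visit moss.
    At moss: no right child.
Full in-order sequence: ash, tulip, lime, iris, fir, teak, bay, yew, rye, ivy, moss.

3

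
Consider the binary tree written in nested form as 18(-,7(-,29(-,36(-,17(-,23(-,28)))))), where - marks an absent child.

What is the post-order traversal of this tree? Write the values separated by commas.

28, 23, 17, 36, 29, 7, 18

Post-order visits the left subtree, then the right subtree, then the node.
At 18: no left child.
At 18: go right to 7.
  At 7: no left child.
  At 7: go right to 29.
    At 29: no left child.
    At 29: go right to 36.
      At 36: no left child.
      At 36: go right to 17.
        At 17: no left child.
        At 17: go right to 23.
          At 23: no left child.
          At 23: go right to 28.
            28 is a leaf — visit 28.
          Visit 23.
        Visit 17.
      Visit 36.
    Visit 29.
  Visit 7.
Visit 18.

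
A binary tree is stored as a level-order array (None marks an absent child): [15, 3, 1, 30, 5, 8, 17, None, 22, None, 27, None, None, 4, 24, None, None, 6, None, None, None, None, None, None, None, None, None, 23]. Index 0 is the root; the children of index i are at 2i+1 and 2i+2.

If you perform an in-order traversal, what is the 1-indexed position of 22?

3

In-order visits the left subtree, then the node, then the right subtree.
At 15: go left to 3.
  At 3: go left to 30.
    At 30: no left child.
    Visit 30.
    At 30: go right to 22.
      At 22: go left to 6.
        6 is a leaf — visit 6.
      Visit 22.
      At 22: no right child.
  Visit 3.
  At 3: go right to 5.
    At 5: no left child.
    Visit 5.
    At 5: go right to 27.
      27 is a leaf — visit 27.
Visit 15.
At 15: go right to 1.
  At 1: go left to 8.
    8 is a leaf — visit 8.
  Visit 1.
  At 1: go right to 17.
    At 17: go left to 4.
      At 4: go left to 23.
        23 is a leaf — visit 23.
      Visit 4.
      At 4: no right child.
    Visit 17.
    At 17: go right to 24.
      24 is a leaf — visit 24.
Full in-order sequence: 30, 6, 22, 3, 5, 27, 15, 8, 1, 23, 4, 17, 24.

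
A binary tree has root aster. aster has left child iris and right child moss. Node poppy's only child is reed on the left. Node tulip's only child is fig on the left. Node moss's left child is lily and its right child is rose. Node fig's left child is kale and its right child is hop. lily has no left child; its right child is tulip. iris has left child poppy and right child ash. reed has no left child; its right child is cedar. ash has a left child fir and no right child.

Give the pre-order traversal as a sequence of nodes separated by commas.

Pre-order visits the node, then its left subtree, then its right subtree.
Visit aster.
At aster: go left to iris.
  Visit iris.
  At iris: go left to poppy.
    Visit poppy.
    At poppy: go left to reed.
      Visit reed.
      At reed: no left child.
      At reed: go right to cedar.
        cedar is a leaf — visit cedar.
    At poppy: no right child.
  At iris: go right to ash.
    Visit ash.
    At ash: go left to fir.
      fir is a leaf — visit fir.
    At ash: no right child.
At aster: go right to moss.
  Visit moss.
  At moss: go left to lily.
    Visit lily.
    At lily: no left child.
    At lily: go right to tulip.
      Visit tulip.
      At tulip: go left to fig.
        Visit fig.
        At fig: go left to kale.
          kale is a leaf — visit kale.
        At fig: go right to hop.
          hop is a leaf — visit hop.
      At tulip: no right child.
  At moss: go right to rose.
    rose is a leaf — visit rose.

aster, iris, poppy, reed, cedar, ash, fir, moss, lily, tulip, fig, kale, hop, rose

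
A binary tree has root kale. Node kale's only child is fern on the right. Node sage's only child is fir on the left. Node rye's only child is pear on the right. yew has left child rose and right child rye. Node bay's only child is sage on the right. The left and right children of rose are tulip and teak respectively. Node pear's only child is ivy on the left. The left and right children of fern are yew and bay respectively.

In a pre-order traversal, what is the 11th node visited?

sage

Pre-order visits the node, then its left subtree, then its right subtree.
Visit kale.
At kale: no left child.
At kale: go right to fern.
  Visit fern.
  At fern: go left to yew.
    Visit yew.
    At yew: go left to rose.
      Visit rose.
      At rose: go left to tulip.
        tulip is a leaf — visit tulip.
      At rose: go right to teak.
        teak is a leaf — visit teak.
    At yew: go right to rye.
      Visit rye.
      At rye: no left child.
      At rye: go right to pear.
        Visit pear.
        At pear: go left to ivy.
          ivy is a leaf — visit ivy.
        At pear: no right child.
  At fern: go right to bay.
    Visit bay.
    At bay: no left child.
    At bay: go right to sage.
      Visit sage.
      At sage: go left to fir.
        fir is a leaf — visit fir.
      At sage: no right child.
Full pre-order sequence: kale, fern, yew, rose, tulip, teak, rye, pear, ivy, bay, sage, fir.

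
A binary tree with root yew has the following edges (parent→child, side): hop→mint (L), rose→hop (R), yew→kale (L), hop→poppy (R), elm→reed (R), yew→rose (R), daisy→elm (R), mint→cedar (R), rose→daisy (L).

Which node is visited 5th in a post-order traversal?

cedar

Post-order visits the left subtree, then the right subtree, then the node.
At yew: go left to kale.
  kale is a leaf — visit kale.
At yew: go right to rose.
  At rose: go left to daisy.
    At daisy: no left child.
    At daisy: go right to elm.
      At elm: no left child.
      At elm: go right to reed.
        reed is a leaf — visit reed.
      Visit elm.
    Visit daisy.
  At rose: go right to hop.
    At hop: go left to mint.
      At mint: no left child.
      At mint: go right to cedar.
        cedar is a leaf — visit cedar.
      Visit mint.
    At hop: go right to poppy.
      poppy is a leaf — visit poppy.
    Visit hop.
  Visit rose.
Visit yew.
Full post-order sequence: kale, reed, elm, daisy, cedar, mint, poppy, hop, rose, yew.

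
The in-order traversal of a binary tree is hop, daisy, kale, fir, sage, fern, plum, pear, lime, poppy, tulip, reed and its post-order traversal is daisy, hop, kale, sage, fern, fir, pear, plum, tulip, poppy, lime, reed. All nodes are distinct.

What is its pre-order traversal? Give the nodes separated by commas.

reed, lime, plum, fir, kale, hop, daisy, fern, sage, pear, poppy, tulip

The last element of post-order is the root; it splits in-order into left and right subtrees.
Root reed: left subtree has 11 nodes {hop, daisy, kale, fir, sage, fern, plum, pear, lime, poppy, tulip}, right has 0 { }.
  Root lime: left subtree has 8 nodes {hop, daisy, kale, fir, sage, fern, plum, pear}, right has 2 {poppy, tulip}.
    Root plum: left subtree has 6 nodes {hop, daisy, kale, fir, sage, fern}, right has 1 {pear}.
      Root fir: left subtree has 3 nodes {hop, daisy, kale}, right has 2 {sage, fern}.
        Root kale: left subtree has 2 nodes {hop, daisy}, right has 0 { }.
          Root hop: left subtree has 0 nodes { }, right has 1 {daisy}.
        Root fern: left subtree has 1 node {sage}, right has 0 { }.
    Root poppy: left subtree has 0 nodes { }, right has 1 {tulip}.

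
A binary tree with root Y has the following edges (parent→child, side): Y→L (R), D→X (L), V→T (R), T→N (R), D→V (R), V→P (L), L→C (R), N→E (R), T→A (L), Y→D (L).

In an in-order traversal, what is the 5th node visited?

A

In-order visits the left subtree, then the node, then the right subtree.
At Y: go left to D.
  At D: go left to X.
    X is a leaf — visit X.
  Visit D.
  At D: go right to V.
    At V: go left to P.
      P is a leaf — visit P.
    Visit V.
    At V: go right to T.
      At T: go left to A.
        A is a leaf — visit A.
      Visit T.
      At T: go right to N.
        At N: no left child.
        Visit N.
        At N: go right to E.
          E is a leaf — visit E.
Visit Y.
At Y: go right to L.
  At L: no left child.
  Visit L.
  At L: go right to C.
    C is a leaf — visit C.
Full in-order sequence: X, D, P, V, A, T, N, E, Y, L, C.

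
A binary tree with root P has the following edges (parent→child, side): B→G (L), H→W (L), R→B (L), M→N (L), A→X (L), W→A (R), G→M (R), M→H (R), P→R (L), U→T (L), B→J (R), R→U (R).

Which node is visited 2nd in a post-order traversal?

X

Post-order visits the left subtree, then the right subtree, then the node.
At P: go left to R.
  At R: go left to B.
    At B: go left to G.
      At G: no left child.
      At G: go right to M.
        At M: go left to N.
          N is a leaf — visit N.
        At M: go right to H.
          At H: go left to W.
            At W: no left child.
            At W: go right to A.
              At A: go left to X.
                X is a leaf — visit X.
              At A: no right child.
              Visit A.
            Visit W.
          At H: no right child.
          Visit H.
        Visit M.
      Visit G.
    At B: go right to J.
      J is a leaf — visit J.
    Visit B.
  At R: go right to U.
    At U: go left to T.
      T is a leaf — visit T.
    At U: no right child.
    Visit U.
  Visit R.
At P: no right child.
Visit P.
Full post-order sequence: N, X, A, W, H, M, G, J, B, T, U, R, P.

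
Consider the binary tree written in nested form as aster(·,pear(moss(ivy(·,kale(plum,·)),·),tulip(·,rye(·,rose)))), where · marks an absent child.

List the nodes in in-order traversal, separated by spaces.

aster ivy plum kale moss pear tulip rye rose

In-order visits the left subtree, then the node, then the right subtree.
At aster: no left child.
Visit aster.
At aster: go right to pear.
  At pear: go left to moss.
    At moss: go left to ivy.
      At ivy: no left child.
      Visit ivy.
      At ivy: go right to kale.
        At kale: go left to plum.
          plum is a leaf — visit plum.
        Visit kale.
        At kale: no right child.
    Visit moss.
    At moss: no right child.
  Visit pear.
  At pear: go right to tulip.
    At tulip: no left child.
    Visit tulip.
    At tulip: go right to rye.
      At rye: no left child.
      Visit rye.
      At rye: go right to rose.
        rose is a leaf — visit rose.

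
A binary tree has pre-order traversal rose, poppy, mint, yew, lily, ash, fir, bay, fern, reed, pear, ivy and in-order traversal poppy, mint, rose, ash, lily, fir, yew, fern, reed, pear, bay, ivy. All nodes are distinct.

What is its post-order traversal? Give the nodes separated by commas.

mint, poppy, ash, fir, lily, pear, reed, fern, ivy, bay, yew, rose

The first element of pre-order is the root; it splits in-order into left and right subtrees.
Root rose: left subtree has 2 nodes {poppy, mint}, right has 9 {ash, lily, fir, yew, fern, reed, pear, bay, ivy}.
  Root poppy: left subtree has 0 nodes { }, right has 1 {mint}.
  Root yew: left subtree has 3 nodes {ash, lily, fir}, right has 5 {fern, reed, pear, bay, ivy}.
    Root lily: left subtree has 1 node {ash}, right has 1 {fir}.
    Root bay: left subtree has 3 nodes {fern, reed, pear}, right has 1 {ivy}.
      Root fern: left subtree has 0 nodes { }, right has 2 {reed, pear}.
        Root reed: left subtree has 0 nodes { }, right has 1 {pear}.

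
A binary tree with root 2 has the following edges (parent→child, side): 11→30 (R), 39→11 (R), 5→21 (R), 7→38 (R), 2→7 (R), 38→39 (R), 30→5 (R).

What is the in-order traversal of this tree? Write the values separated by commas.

2, 7, 38, 39, 11, 30, 5, 21

In-order visits the left subtree, then the node, then the right subtree.
At 2: no left child.
Visit 2.
At 2: go right to 7.
  At 7: no left child.
  Visit 7.
  At 7: go right to 38.
    At 38: no left child.
    Visit 38.
    At 38: go right to 39.
      At 39: no left child.
      Visit 39.
      At 39: go right to 11.
        At 11: no left child.
        Visit 11.
        At 11: go right to 30.
          At 30: no left child.
          Visit 30.
          At 30: go right to 5.
            At 5: no left child.
            Visit 5.
            At 5: go right to 21.
              21 is a leaf — visit 21.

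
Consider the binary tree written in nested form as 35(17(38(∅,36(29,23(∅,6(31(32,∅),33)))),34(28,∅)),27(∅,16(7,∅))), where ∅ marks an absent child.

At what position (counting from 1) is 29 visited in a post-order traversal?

1

Post-order visits the left subtree, then the right subtree, then the node.
At 35: go left to 17.
  At 17: go left to 38.
    At 38: no left child.
    At 38: go right to 36.
      At 36: go left to 29.
        29 is a leaf — visit 29.
      At 36: go right to 23.
        At 23: no left child.
        At 23: go right to 6.
          At 6: go left to 31.
            At 31: go left to 32.
              32 is a leaf — visit 32.
            At 31: no right child.
            Visit 31.
          At 6: go right to 33.
            33 is a leaf — visit 33.
          Visit 6.
        Visit 23.
      Visit 36.
    Visit 38.
  At 17: go right to 34.
    At 34: go left to 28.
      28 is a leaf — visit 28.
    At 34: no right child.
    Visit 34.
  Visit 17.
At 35: go right to 27.
  At 27: no left child.
  At 27: go right to 16.
    At 16: go left to 7.
      7 is a leaf — visit 7.
    At 16: no right child.
    Visit 16.
  Visit 27.
Visit 35.
Full post-order sequence: 29, 32, 31, 33, 6, 23, 36, 38, 28, 34, 17, 7, 16, 27, 35.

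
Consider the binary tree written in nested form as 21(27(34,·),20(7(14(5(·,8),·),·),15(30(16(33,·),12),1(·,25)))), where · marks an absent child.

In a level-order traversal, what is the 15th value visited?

Level-order visits nodes level by level from the root, left to right within each level.
Level 0: 21
Level 1: 27, 20
Level 2: 34, 7, 15
Level 3: 14, 30, 1
Level 4: 5, 16, 12, 25
Level 5: 8, 33
Full level-order sequence: 21, 27, 20, 34, 7, 15, 14, 30, 1, 5, 16, 12, 25, 8, 33.

33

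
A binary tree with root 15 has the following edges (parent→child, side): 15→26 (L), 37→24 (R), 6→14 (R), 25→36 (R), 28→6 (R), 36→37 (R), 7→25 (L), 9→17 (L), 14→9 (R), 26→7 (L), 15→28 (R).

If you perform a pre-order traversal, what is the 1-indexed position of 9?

Pre-order visits the node, then its left subtree, then its right subtree.
Visit 15.
At 15: go left to 26.
  Visit 26.
  At 26: go left to 7.
    Visit 7.
    At 7: go left to 25.
      Visit 25.
      At 25: no left child.
      At 25: go right to 36.
        Visit 36.
        At 36: no left child.
        At 36: go right to 37.
          Visit 37.
          At 37: no left child.
          At 37: go right to 24.
            24 is a leaf — visit 24.
    At 7: no right child.
  At 26: no right child.
At 15: go right to 28.
  Visit 28.
  At 28: no left child.
  At 28: go right to 6.
    Visit 6.
    At 6: no left child.
    At 6: go right to 14.
      Visit 14.
      At 14: no left child.
      At 14: go right to 9.
        Visit 9.
        At 9: go left to 17.
          17 is a leaf — visit 17.
        At 9: no right child.
Full pre-order sequence: 15, 26, 7, 25, 36, 37, 24, 28, 6, 14, 9, 17.

11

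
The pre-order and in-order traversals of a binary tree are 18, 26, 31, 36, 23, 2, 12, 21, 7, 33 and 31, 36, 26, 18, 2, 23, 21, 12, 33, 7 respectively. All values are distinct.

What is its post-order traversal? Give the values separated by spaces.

36 31 26 2 21 33 7 12 23 18

The first element of pre-order is the root; it splits in-order into left and right subtrees.
Root 18: left subtree has 3 nodes {31, 36, 26}, right has 6 {2, 23, 21, 12, 33, 7}.
  Root 26: left subtree has 2 nodes {31, 36}, right has 0 { }.
    Root 31: left subtree has 0 nodes { }, right has 1 {36}.
  Root 23: left subtree has 1 node {2}, right has 4 {21, 12, 33, 7}.
    Root 12: left subtree has 1 node {21}, right has 2 {33, 7}.
      Root 7: left subtree has 1 node {33}, right has 0 { }.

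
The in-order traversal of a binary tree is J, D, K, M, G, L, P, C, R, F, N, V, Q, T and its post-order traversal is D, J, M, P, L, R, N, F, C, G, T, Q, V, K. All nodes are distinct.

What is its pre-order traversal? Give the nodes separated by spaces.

The last element of post-order is the root; it splits in-order into left and right subtrees.
Root K: left subtree has 2 nodes {J, D}, right has 11 {M, G, L, P, C, R, F, N, V, Q, T}.
  Root J: left subtree has 0 nodes { }, right has 1 {D}.
  Root V: left subtree has 8 nodes {M, G, L, P, C, R, F, N}, right has 2 {Q, T}.
    Root G: left subtree has 1 node {M}, right has 6 {L, P, C, R, F, N}.
      Root C: left subtree has 2 nodes {L, P}, right has 3 {R, F, N}.
        Root L: left subtree has 0 nodes { }, right has 1 {P}.
        Root F: left subtree has 1 node {R}, right has 1 {N}.
    Root Q: left subtree has 0 nodes { }, right has 1 {T}.

K J D V G M C L P F R N Q T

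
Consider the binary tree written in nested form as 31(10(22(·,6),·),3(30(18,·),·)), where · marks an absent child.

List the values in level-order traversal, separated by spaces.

Level-order visits nodes level by level from the root, left to right within each level.
Level 0: 31
Level 1: 10, 3
Level 2: 22, 30
Level 3: 6, 18

31 10 3 22 30 6 18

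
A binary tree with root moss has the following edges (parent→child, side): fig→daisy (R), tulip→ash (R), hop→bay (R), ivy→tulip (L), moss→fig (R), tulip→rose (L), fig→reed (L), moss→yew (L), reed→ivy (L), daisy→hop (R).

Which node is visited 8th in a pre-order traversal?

ash

Pre-order visits the node, then its left subtree, then its right subtree.
Visit moss.
At moss: go left to yew.
  yew is a leaf — visit yew.
At moss: go right to fig.
  Visit fig.
  At fig: go left to reed.
    Visit reed.
    At reed: go left to ivy.
      Visit ivy.
      At ivy: go left to tulip.
        Visit tulip.
        At tulip: go left to rose.
          rose is a leaf — visit rose.
        At tulip: go right to ash.
          ash is a leaf — visit ash.
      At ivy: no right child.
    At reed: no right child.
  At fig: go right to daisy.
    Visit daisy.
    At daisy: no left child.
    At daisy: go right to hop.
      Visit hop.
      At hop: no left child.
      At hop: go right to bay.
        bay is a leaf — visit bay.
Full pre-order sequence: moss, yew, fig, reed, ivy, tulip, rose, ash, daisy, hop, bay.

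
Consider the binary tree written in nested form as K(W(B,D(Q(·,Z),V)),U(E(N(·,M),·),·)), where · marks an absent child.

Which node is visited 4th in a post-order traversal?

Post-order visits the left subtree, then the right subtree, then the node.
At K: go left to W.
  At W: go left to B.
    B is a leaf — visit B.
  At W: go right to D.
    At D: go left to Q.
      At Q: no left child.
      At Q: go right to Z.
        Z is a leaf — visit Z.
      Visit Q.
    At D: go right to V.
      V is a leaf — visit V.
    Visit D.
  Visit W.
At K: go right to U.
  At U: go left to E.
    At E: go left to N.
      At N: no left child.
      At N: go right to M.
        M is a leaf — visit M.
      Visit N.
    At E: no right child.
    Visit E.
  At U: no right child.
  Visit U.
Visit K.
Full post-order sequence: B, Z, Q, V, D, W, M, N, E, U, K.

V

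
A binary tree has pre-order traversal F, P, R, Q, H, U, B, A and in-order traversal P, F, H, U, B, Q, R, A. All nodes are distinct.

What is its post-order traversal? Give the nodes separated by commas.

The first element of pre-order is the root; it splits in-order into left and right subtrees.
Root F: left subtree has 1 node {P}, right has 6 {H, U, B, Q, R, A}.
  Root R: left subtree has 4 nodes {H, U, B, Q}, right has 1 {A}.
    Root Q: left subtree has 3 nodes {H, U, B}, right has 0 { }.
      Root H: left subtree has 0 nodes { }, right has 2 {U, B}.
        Root U: left subtree has 0 nodes { }, right has 1 {B}.

P, B, U, H, Q, A, R, F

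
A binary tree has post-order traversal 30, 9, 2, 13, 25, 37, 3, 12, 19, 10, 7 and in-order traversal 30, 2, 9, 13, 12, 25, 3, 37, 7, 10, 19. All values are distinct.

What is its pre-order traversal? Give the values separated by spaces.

7 12 13 2 30 9 3 25 37 10 19

The last element of post-order is the root; it splits in-order into left and right subtrees.
Root 7: left subtree has 8 nodes {30, 2, 9, 13, 12, 25, 3, 37}, right has 2 {10, 19}.
  Root 12: left subtree has 4 nodes {30, 2, 9, 13}, right has 3 {25, 3, 37}.
    Root 13: left subtree has 3 nodes {30, 2, 9}, right has 0 { }.
      Root 2: left subtree has 1 node {30}, right has 1 {9}.
    Root 3: left subtree has 1 node {25}, right has 1 {37}.
  Root 10: left subtree has 0 nodes { }, right has 1 {19}.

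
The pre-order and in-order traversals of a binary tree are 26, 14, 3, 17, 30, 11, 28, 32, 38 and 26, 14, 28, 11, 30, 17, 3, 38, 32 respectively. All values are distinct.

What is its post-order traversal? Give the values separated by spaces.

The first element of pre-order is the root; it splits in-order into left and right subtrees.
Root 26: left subtree has 0 nodes { }, right has 8 {14, 28, 11, 30, 17, 3, 38, 32}.
  Root 14: left subtree has 0 nodes { }, right has 7 {28, 11, 30, 17, 3, 38, 32}.
    Root 3: left subtree has 4 nodes {28, 11, 30, 17}, right has 2 {38, 32}.
      Root 17: left subtree has 3 nodes {28, 11, 30}, right has 0 { }.
        Root 30: left subtree has 2 nodes {28, 11}, right has 0 { }.
          Root 11: left subtree has 1 node {28}, right has 0 { }.
      Root 32: left subtree has 1 node {38}, right has 0 { }.

28 11 30 17 38 32 3 14 26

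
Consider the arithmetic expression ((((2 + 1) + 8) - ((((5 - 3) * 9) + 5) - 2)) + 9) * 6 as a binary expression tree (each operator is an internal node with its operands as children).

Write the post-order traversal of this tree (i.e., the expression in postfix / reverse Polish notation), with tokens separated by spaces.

2 1 + 8 + 5 3 - 9 * 5 + 2 - - 9 + 6 *

Post-order on an expression tree gives postfix notation: for each operator, emit left operand, right operand, then the operator.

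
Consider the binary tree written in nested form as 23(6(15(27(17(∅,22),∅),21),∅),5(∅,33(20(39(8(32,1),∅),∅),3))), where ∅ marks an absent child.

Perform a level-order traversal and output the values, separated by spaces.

Level-order visits nodes level by level from the root, left to right within each level.
Level 0: 23
Level 1: 6, 5
Level 2: 15, 33
Level 3: 27, 21, 20, 3
Level 4: 17, 39
Level 5: 22, 8
Level 6: 32, 1

23 6 5 15 33 27 21 20 3 17 39 22 8 32 1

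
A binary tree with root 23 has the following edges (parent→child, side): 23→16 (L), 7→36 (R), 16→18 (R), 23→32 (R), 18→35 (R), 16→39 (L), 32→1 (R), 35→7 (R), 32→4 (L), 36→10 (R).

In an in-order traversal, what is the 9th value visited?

4

In-order visits the left subtree, then the node, then the right subtree.
At 23: go left to 16.
  At 16: go left to 39.
    39 is a leaf — visit 39.
  Visit 16.
  At 16: go right to 18.
    At 18: no left child.
    Visit 18.
    At 18: go right to 35.
      At 35: no left child.
      Visit 35.
      At 35: go right to 7.
        At 7: no left child.
        Visit 7.
        At 7: go right to 36.
          At 36: no left child.
          Visit 36.
          At 36: go right to 10.
            10 is a leaf — visit 10.
Visit 23.
At 23: go right to 32.
  At 32: go left to 4.
    4 is a leaf — visit 4.
  Visit 32.
  At 32: go right to 1.
    1 is a leaf — visit 1.
Full in-order sequence: 39, 16, 18, 35, 7, 36, 10, 23, 4, 32, 1.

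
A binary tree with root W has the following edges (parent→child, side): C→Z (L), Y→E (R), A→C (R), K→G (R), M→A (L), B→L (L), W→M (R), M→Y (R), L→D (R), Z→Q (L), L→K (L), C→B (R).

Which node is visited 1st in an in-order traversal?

W

In-order visits the left subtree, then the node, then the right subtree.
At W: no left child.
Visit W.
At W: go right to M.
  At M: go left to A.
    At A: no left child.
    Visit A.
    At A: go right to C.
      At C: go left to Z.
        At Z: go left to Q.
          Q is a leaf — visit Q.
        Visit Z.
        At Z: no right child.
      Visit C.
      At C: go right to B.
        At B: go left to L.
          At L: go left to K.
            At K: no left child.
            Visit K.
            At K: go right to G.
              G is a leaf — visit G.
          Visit L.
          At L: go right to D.
            D is a leaf — visit D.
        Visit B.
        At B: no right child.
  Visit M.
  At M: go right to Y.
    At Y: no left child.
    Visit Y.
    At Y: go right to E.
      E is a leaf — visit E.
Full in-order sequence: W, A, Q, Z, C, K, G, L, D, B, M, Y, E.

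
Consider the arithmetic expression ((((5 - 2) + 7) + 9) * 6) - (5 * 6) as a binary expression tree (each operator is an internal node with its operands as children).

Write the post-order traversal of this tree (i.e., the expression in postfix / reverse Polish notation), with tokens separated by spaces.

Post-order on an expression tree gives postfix notation: for each operator, emit left operand, right operand, then the operator.

5 2 - 7 + 9 + 6 * 5 6 * -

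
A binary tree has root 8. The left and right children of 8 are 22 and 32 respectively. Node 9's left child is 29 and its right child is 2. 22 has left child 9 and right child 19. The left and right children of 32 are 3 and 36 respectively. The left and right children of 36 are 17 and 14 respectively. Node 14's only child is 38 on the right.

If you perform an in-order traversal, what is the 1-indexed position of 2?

3

In-order visits the left subtree, then the node, then the right subtree.
At 8: go left to 22.
  At 22: go left to 9.
    At 9: go left to 29.
      29 is a leaf — visit 29.
    Visit 9.
    At 9: go right to 2.
      2 is a leaf — visit 2.
  Visit 22.
  At 22: go right to 19.
    19 is a leaf — visit 19.
Visit 8.
At 8: go right to 32.
  At 32: go left to 3.
    3 is a leaf — visit 3.
  Visit 32.
  At 32: go right to 36.
    At 36: go left to 17.
      17 is a leaf — visit 17.
    Visit 36.
    At 36: go right to 14.
      At 14: no left child.
      Visit 14.
      At 14: go right to 38.
        38 is a leaf — visit 38.
Full in-order sequence: 29, 9, 2, 22, 19, 8, 3, 32, 17, 36, 14, 38.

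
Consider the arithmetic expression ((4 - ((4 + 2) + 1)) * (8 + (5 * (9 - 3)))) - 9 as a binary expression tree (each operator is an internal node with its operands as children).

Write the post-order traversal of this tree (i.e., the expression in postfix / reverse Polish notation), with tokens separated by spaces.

4 4 2 + 1 + - 8 5 9 3 - * + * 9 -

Post-order on an expression tree gives postfix notation: for each operator, emit left operand, right operand, then the operator.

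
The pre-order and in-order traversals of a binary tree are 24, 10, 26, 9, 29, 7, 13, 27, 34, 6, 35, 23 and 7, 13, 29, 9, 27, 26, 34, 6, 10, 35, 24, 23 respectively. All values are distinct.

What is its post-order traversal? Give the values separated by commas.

The first element of pre-order is the root; it splits in-order into left and right subtrees.
Root 24: left subtree has 10 nodes {7, 13, 29, 9, 27, 26, 34, 6, 10, 35}, right has 1 {23}.
  Root 10: left subtree has 8 nodes {7, 13, 29, 9, 27, 26, 34, 6}, right has 1 {35}.
    Root 26: left subtree has 5 nodes {7, 13, 29, 9, 27}, right has 2 {34, 6}.
      Root 9: left subtree has 3 nodes {7, 13, 29}, right has 1 {27}.
        Root 29: left subtree has 2 nodes {7, 13}, right has 0 { }.
          Root 7: left subtree has 0 nodes { }, right has 1 {13}.
      Root 34: left subtree has 0 nodes { }, right has 1 {6}.

13, 7, 29, 27, 9, 6, 34, 26, 35, 10, 23, 24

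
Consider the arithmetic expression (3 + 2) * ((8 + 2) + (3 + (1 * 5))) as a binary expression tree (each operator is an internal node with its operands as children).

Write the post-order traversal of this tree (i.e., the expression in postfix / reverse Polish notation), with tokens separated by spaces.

3 2 + 8 2 + 3 1 5 * + + *

Post-order on an expression tree gives postfix notation: for each operator, emit left operand, right operand, then the operator.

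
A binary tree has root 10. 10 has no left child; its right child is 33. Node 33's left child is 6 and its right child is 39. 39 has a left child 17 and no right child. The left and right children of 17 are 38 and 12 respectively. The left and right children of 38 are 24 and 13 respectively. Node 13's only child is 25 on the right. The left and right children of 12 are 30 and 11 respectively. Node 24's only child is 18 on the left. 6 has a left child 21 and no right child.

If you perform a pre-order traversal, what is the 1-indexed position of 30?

Pre-order visits the node, then its left subtree, then its right subtree.
Visit 10.
At 10: no left child.
At 10: go right to 33.
  Visit 33.
  At 33: go left to 6.
    Visit 6.
    At 6: go left to 21.
      21 is a leaf — visit 21.
    At 6: no right child.
  At 33: go right to 39.
    Visit 39.
    At 39: go left to 17.
      Visit 17.
      At 17: go left to 38.
        Visit 38.
        At 38: go left to 24.
          Visit 24.
          At 24: go left to 18.
            18 is a leaf — visit 18.
          At 24: no right child.
        At 38: go right to 13.
          Visit 13.
          At 13: no left child.
          At 13: go right to 25.
            25 is a leaf — visit 25.
      At 17: go right to 12.
        Visit 12.
        At 12: go left to 30.
          30 is a leaf — visit 30.
        At 12: go right to 11.
          11 is a leaf — visit 11.
    At 39: no right child.
Full pre-order sequence: 10, 33, 6, 21, 39, 17, 38, 24, 18, 13, 25, 12, 30, 11.

13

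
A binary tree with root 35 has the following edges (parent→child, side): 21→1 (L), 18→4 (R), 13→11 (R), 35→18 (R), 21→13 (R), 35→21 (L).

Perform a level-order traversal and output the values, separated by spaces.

35 21 18 1 13 4 11

Level-order visits nodes level by level from the root, left to right within each level.
Level 0: 35
Level 1: 21, 18
Level 2: 1, 13, 4
Level 3: 11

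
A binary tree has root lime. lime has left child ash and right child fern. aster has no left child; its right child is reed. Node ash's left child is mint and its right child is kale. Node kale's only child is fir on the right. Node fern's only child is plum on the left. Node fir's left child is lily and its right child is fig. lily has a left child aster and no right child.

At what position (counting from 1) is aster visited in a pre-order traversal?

7

Pre-order visits the node, then its left subtree, then its right subtree.
Visit lime.
At lime: go left to ash.
  Visit ash.
  At ash: go left to mint.
    mint is a leaf — visit mint.
  At ash: go right to kale.
    Visit kale.
    At kale: no left child.
    At kale: go right to fir.
      Visit fir.
      At fir: go left to lily.
        Visit lily.
        At lily: go left to aster.
          Visit aster.
          At aster: no left child.
          At aster: go right to reed.
            reed is a leaf — visit reed.
        At lily: no right child.
      At fir: go right to fig.
        fig is a leaf — visit fig.
At lime: go right to fern.
  Visit fern.
  At fern: go left to plum.
    plum is a leaf — visit plum.
  At fern: no right child.
Full pre-order sequence: lime, ash, mint, kale, fir, lily, aster, reed, fig, fern, plum.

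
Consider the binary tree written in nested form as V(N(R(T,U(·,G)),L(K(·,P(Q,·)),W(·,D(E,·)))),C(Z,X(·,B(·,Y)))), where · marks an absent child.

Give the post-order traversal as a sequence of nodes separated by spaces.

Post-order visits the left subtree, then the right subtree, then the node.
At V: go left to N.
  At N: go left to R.
    At R: go left to T.
      T is a leaf — visit T.
    At R: go right to U.
      At U: no left child.
      At U: go right to G.
        G is a leaf — visit G.
      Visit U.
    Visit R.
  At N: go right to L.
    At L: go left to K.
      At K: no left child.
      At K: go right to P.
        At P: go left to Q.
          Q is a leaf — visit Q.
        At P: no right child.
        Visit P.
      Visit K.
    At L: go right to W.
      At W: no left child.
      At W: go right to D.
        At D: go left to E.
          E is a leaf — visit E.
        At D: no right child.
        Visit D.
      Visit W.
    Visit L.
  Visit N.
At V: go right to C.
  At C: go left to Z.
    Z is a leaf — visit Z.
  At C: go right to X.
    At X: no left child.
    At X: go right to B.
      At B: no left child.
      At B: go right to Y.
        Y is a leaf — visit Y.
      Visit B.
    Visit X.
  Visit C.
Visit V.

T G U R Q P K E D W L N Z Y B X C V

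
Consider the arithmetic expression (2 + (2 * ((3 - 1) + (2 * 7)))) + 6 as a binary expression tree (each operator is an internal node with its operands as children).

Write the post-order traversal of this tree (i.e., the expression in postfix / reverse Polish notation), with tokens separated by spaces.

Post-order on an expression tree gives postfix notation: for each operator, emit left operand, right operand, then the operator.

2 2 3 1 - 2 7 * + * + 6 +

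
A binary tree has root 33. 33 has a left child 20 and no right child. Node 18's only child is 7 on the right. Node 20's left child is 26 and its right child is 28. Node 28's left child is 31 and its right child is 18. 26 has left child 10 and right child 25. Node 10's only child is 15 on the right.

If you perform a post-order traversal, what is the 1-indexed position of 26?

4

Post-order visits the left subtree, then the right subtree, then the node.
At 33: go left to 20.
  At 20: go left to 26.
    At 26: go left to 10.
      At 10: no left child.
      At 10: go right to 15.
        15 is a leaf — visit 15.
      Visit 10.
    At 26: go right to 25.
      25 is a leaf — visit 25.
    Visit 26.
  At 20: go right to 28.
    At 28: go left to 31.
      31 is a leaf — visit 31.
    At 28: go right to 18.
      At 18: no left child.
      At 18: go right to 7.
        7 is a leaf — visit 7.
      Visit 18.
    Visit 28.
  Visit 20.
At 33: no right child.
Visit 33.
Full post-order sequence: 15, 10, 25, 26, 31, 7, 18, 28, 20, 33.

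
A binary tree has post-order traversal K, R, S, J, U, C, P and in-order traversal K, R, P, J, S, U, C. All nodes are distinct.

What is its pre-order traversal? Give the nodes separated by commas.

The last element of post-order is the root; it splits in-order into left and right subtrees.
Root P: left subtree has 2 nodes {K, R}, right has 4 {J, S, U, C}.
  Root R: left subtree has 1 node {K}, right has 0 { }.
  Root C: left subtree has 3 nodes {J, S, U}, right has 0 { }.
    Root U: left subtree has 2 nodes {J, S}, right has 0 { }.
      Root J: left subtree has 0 nodes { }, right has 1 {S}.

P, R, K, C, U, J, S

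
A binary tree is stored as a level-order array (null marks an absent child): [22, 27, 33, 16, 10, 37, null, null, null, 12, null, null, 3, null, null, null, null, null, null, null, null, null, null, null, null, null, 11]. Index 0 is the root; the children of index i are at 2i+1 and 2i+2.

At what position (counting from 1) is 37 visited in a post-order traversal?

Post-order visits the left subtree, then the right subtree, then the node.
At 22: go left to 27.
  At 27: go left to 16.
    16 is a leaf — visit 16.
  At 27: go right to 10.
    At 10: go left to 12.
      12 is a leaf — visit 12.
    At 10: no right child.
    Visit 10.
  Visit 27.
At 22: go right to 33.
  At 33: go left to 37.
    At 37: no left child.
    At 37: go right to 3.
      At 3: no left child.
      At 3: go right to 11.
        11 is a leaf — visit 11.
      Visit 3.
    Visit 37.
  At 33: no right child.
  Visit 33.
Visit 22.
Full post-order sequence: 16, 12, 10, 27, 11, 3, 37, 33, 22.

7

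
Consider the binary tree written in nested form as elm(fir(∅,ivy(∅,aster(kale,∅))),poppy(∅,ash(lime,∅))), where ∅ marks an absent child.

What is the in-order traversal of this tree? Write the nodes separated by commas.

In-order visits the left subtree, then the node, then the right subtree.
At elm: go left to fir.
  At fir: no left child.
  Visit fir.
  At fir: go right to ivy.
    At ivy: no left child.
    Visit ivy.
    At ivy: go right to aster.
      At aster: go left to kale.
        kale is a leaf — visit kale.
      Visit aster.
      At aster: no right child.
Visit elm.
At elm: go right to poppy.
  At poppy: no left child.
  Visit poppy.
  At poppy: go right to ash.
    At ash: go left to lime.
      lime is a leaf — visit lime.
    Visit ash.
    At ash: no right child.

fir, ivy, kale, aster, elm, poppy, lime, ash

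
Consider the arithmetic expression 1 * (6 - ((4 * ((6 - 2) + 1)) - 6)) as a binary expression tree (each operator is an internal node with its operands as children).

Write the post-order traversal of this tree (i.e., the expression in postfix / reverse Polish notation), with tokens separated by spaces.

Post-order on an expression tree gives postfix notation: for each operator, emit left operand, right operand, then the operator.

1 6 4 6 2 - 1 + * 6 - - *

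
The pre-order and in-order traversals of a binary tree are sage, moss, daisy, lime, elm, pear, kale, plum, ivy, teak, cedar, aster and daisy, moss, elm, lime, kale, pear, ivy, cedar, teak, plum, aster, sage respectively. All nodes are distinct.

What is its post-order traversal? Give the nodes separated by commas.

daisy, elm, kale, cedar, teak, ivy, aster, plum, pear, lime, moss, sage

The first element of pre-order is the root; it splits in-order into left and right subtrees.
Root sage: left subtree has 11 nodes {daisy, moss, elm, lime, kale, pear, ivy, cedar, teak, plum, aster}, right has 0 { }.
  Root moss: left subtree has 1 node {daisy}, right has 9 {elm, lime, kale, pear, ivy, cedar, teak, plum, aster}.
    Root lime: left subtree has 1 node {elm}, right has 7 {kale, pear, ivy, cedar, teak, plum, aster}.
      Root pear: left subtree has 1 node {kale}, right has 5 {ivy, cedar, teak, plum, aster}.
        Root plum: left subtree has 3 nodes {ivy, cedar, teak}, right has 1 {aster}.
          Root ivy: left subtree has 0 nodes { }, right has 2 {cedar, teak}.
            Root teak: left subtree has 1 node {cedar}, right has 0 { }.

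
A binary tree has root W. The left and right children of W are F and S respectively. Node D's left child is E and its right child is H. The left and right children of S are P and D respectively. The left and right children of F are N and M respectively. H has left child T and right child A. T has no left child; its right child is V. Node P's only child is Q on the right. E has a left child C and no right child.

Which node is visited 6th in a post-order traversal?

Post-order visits the left subtree, then the right subtree, then the node.
At W: go left to F.
  At F: go left to N.
    N is a leaf — visit N.
  At F: go right to M.
    M is a leaf — visit M.
  Visit F.
At W: go right to S.
  At S: go left to P.
    At P: no left child.
    At P: go right to Q.
      Q is a leaf — visit Q.
    Visit P.
  At S: go right to D.
    At D: go left to E.
      At E: go left to C.
        C is a leaf — visit C.
      At E: no right child.
      Visit E.
    At D: go right to H.
      At H: go left to T.
        At T: no left child.
        At T: go right to V.
          V is a leaf — visit V.
        Visit T.
      At H: go right to A.
        A is a leaf — visit A.
      Visit H.
    Visit D.
  Visit S.
Visit W.
Full post-order sequence: N, M, F, Q, P, C, E, V, T, A, H, D, S, W.

C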